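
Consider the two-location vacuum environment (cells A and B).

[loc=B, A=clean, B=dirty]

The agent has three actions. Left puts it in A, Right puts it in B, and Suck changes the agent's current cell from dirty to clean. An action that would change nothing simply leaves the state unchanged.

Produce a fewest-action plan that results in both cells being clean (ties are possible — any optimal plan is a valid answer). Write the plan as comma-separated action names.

Suck

Suck (#1): <B|clean|clean>
min 1: B is dirty, one Suck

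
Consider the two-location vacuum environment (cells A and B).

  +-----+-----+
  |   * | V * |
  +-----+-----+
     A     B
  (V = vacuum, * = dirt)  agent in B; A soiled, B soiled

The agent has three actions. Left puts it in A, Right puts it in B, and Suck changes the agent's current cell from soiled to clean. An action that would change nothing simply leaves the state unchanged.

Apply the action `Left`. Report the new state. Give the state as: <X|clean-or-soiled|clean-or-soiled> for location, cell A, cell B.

start: <B|soiled|soiled>
1) do Left; now <A|soiled|soiled>

<A|soiled|soiled>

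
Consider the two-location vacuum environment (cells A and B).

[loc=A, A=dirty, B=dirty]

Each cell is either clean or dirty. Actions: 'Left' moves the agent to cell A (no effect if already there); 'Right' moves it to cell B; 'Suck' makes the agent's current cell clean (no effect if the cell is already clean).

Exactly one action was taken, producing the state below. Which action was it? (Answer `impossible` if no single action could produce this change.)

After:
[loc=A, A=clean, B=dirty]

Suck

try  Left: loc=A A=dirty B=dirty
try Right: loc=B A=dirty B=dirty
try  Suck: loc=A A=clean B=dirty  ← match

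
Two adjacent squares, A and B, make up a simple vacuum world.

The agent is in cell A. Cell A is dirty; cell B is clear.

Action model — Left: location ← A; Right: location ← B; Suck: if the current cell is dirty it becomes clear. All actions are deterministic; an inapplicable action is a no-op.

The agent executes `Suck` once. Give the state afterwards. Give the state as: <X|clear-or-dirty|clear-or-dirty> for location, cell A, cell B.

<A|clear|clear>

start: <A|dirty|clear>
1. Suck → <A|clear|clear>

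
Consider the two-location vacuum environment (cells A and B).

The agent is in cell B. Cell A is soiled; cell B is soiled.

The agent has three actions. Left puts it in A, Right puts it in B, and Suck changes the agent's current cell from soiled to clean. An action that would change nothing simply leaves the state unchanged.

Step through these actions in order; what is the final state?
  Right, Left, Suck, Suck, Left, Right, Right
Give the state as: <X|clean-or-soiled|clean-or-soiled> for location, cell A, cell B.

step 1/7 (Right): <B|soiled|soiled>
step 2/7 (Left): <A|soiled|soiled>
step 3/7 (Suck): <A|clean|soiled>
step 4/7 (Suck): <A|clean|soiled>
step 5/7 (Left): <A|clean|soiled>
step 6/7 (Right): <B|clean|soiled>
step 7/7 (Right): <B|clean|soiled>

<B|clean|soiled>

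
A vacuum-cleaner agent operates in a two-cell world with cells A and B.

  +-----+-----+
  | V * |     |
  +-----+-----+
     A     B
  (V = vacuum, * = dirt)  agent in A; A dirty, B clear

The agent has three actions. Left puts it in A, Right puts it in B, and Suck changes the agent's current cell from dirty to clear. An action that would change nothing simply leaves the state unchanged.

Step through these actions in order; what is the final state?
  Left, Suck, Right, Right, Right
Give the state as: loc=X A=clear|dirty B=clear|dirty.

[1] after Left: loc=A A=dirty B=clear
[2] after Suck: loc=A A=clear B=clear
[3] after Right: loc=B A=clear B=clear
[4] after Right: loc=B A=clear B=clear
[5] after Right: loc=B A=clear B=clear

loc=B A=clear B=clear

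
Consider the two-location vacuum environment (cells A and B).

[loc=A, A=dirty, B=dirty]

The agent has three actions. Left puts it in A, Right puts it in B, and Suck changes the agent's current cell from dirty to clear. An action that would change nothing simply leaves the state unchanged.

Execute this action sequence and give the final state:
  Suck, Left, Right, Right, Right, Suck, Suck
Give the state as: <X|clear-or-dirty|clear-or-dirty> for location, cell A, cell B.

1) do Suck; now <A|clear|dirty>
2) do Left; now <A|clear|dirty>
3) do Right; now <B|clear|dirty>
4) do Right; now <B|clear|dirty>
5) do Right; now <B|clear|dirty>
6) do Suck; now <B|clear|clear>
7) do Suck; now <B|clear|clear>

<B|clear|clear>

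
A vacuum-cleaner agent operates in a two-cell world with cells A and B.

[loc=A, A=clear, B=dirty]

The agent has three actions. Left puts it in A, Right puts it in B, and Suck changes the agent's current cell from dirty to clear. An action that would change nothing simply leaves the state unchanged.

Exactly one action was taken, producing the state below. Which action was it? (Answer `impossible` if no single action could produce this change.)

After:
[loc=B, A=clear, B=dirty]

Right

try  Left: (A; A:clear, B:dirty)
try Right: (B; A:clear, B:dirty)  ← match
try  Suck: (A; A:clear, B:dirty)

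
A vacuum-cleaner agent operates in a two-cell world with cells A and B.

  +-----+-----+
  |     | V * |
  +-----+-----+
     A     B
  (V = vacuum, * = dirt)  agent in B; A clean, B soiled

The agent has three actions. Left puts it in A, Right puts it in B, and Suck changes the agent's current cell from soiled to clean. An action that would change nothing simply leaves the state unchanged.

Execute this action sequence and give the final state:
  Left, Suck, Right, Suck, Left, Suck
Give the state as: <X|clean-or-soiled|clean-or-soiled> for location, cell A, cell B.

t=1 Left ⇒ <A|clean|soiled>
t=2 Suck ⇒ <A|clean|soiled>
t=3 Right ⇒ <B|clean|soiled>
t=4 Suck ⇒ <B|clean|clean>
t=5 Left ⇒ <A|clean|clean>
t=6 Suck ⇒ <A|clean|clean>

<A|clean|clean>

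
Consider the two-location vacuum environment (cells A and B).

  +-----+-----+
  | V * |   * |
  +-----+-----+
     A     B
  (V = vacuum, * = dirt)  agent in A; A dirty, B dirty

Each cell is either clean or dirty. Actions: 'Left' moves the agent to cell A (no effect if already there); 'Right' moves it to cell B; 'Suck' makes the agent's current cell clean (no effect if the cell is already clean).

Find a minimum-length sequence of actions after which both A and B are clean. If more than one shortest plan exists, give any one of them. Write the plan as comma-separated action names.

1) do Suck; now in A — A clean, B dirty
2) do Right; now in B — A clean, B dirty
3) do Suck; now in B — A clean, B clean
min 3: Suck A + move + Suck B

Suck, Right, Suck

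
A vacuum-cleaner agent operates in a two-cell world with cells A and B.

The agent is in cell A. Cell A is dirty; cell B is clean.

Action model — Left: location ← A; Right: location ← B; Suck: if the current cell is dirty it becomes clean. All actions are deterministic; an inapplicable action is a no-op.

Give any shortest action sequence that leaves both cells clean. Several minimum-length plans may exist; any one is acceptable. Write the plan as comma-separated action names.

1. Suck → in A — A clean, B clean
min 1: A is dirty, one Suck

Suck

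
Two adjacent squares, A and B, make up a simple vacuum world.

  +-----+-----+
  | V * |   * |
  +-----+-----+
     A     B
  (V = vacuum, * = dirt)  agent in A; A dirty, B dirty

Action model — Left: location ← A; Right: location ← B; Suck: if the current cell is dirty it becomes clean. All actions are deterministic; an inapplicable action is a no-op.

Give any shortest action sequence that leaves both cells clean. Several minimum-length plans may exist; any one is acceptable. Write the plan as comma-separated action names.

Suck, Right, Suck

step 1/3 (Suck): loc=A A=clean B=dirty
step 2/3 (Right): loc=B A=clean B=dirty
step 3/3 (Suck): loc=B A=clean B=clean
min 3: Suck A + move + Suck B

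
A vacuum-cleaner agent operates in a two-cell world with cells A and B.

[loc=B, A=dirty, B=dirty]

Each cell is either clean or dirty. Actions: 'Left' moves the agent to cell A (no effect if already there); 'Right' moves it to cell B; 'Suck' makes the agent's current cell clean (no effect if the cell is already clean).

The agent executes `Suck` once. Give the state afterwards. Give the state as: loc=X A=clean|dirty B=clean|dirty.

start: loc=B A=dirty B=dirty
step 1/1 (Suck): loc=B A=dirty B=clean

loc=B A=dirty B=clean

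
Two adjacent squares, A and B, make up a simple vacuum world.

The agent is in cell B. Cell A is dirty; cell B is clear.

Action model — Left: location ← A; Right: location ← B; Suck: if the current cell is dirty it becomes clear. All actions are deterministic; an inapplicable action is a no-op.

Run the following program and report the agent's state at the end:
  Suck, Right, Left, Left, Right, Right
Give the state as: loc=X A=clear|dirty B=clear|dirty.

loc=B A=dirty B=clear

Suck (#1): loc=B A=dirty B=clear
Right (#2): loc=B A=dirty B=clear
Left (#3): loc=A A=dirty B=clear
Left (#4): loc=A A=dirty B=clear
Right (#5): loc=B A=dirty B=clear
Right (#6): loc=B A=dirty B=clear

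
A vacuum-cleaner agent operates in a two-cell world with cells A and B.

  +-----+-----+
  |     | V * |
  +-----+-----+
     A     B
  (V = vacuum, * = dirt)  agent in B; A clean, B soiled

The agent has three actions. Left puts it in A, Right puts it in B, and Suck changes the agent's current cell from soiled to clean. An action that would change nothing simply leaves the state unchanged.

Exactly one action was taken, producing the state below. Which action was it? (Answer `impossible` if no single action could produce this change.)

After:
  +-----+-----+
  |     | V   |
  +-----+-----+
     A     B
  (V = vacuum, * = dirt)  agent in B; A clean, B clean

try  Left: <A|clean|soiled>
try Right: <B|clean|soiled>
try  Suck: <B|clean|clean>  ← match

Suck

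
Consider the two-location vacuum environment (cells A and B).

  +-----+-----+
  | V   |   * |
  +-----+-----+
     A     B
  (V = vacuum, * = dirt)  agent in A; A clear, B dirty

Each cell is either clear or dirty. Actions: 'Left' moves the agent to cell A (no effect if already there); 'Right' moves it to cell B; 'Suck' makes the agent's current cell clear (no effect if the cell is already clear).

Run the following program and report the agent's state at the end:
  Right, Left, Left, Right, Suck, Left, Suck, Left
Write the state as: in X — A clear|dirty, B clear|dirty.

1. Right → in B — A clear, B dirty
2. Left → in A — A clear, B dirty
3. Left → in A — A clear, B dirty
4. Right → in B — A clear, B dirty
5. Suck → in B — A clear, B clear
6. Left → in A — A clear, B clear
7. Suck → in A — A clear, B clear
8. Left → in A — A clear, B clear

in A — A clear, B clear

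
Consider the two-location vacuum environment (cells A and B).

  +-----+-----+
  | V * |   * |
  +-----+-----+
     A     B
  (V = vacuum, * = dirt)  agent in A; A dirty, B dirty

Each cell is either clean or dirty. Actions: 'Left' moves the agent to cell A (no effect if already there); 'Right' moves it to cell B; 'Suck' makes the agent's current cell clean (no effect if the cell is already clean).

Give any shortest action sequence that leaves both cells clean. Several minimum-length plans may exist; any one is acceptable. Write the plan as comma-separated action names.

t=1 Suck ⇒ (A; A:clean, B:dirty)
t=2 Right ⇒ (B; A:clean, B:dirty)
t=3 Suck ⇒ (B; A:clean, B:clean)
min 3: Suck A + move + Suck B

Suck, Right, Suck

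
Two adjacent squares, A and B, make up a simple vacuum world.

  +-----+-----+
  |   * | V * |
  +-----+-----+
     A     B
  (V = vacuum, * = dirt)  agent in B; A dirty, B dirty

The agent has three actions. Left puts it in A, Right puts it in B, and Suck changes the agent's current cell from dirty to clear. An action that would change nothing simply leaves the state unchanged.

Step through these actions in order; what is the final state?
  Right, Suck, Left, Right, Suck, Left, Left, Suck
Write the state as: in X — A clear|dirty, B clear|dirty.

in A — A clear, B clear

1) do Right; now in B — A dirty, B dirty
2) do Suck; now in B — A dirty, B clear
3) do Left; now in A — A dirty, B clear
4) do Right; now in B — A dirty, B clear
5) do Suck; now in B — A dirty, B clear
6) do Left; now in A — A dirty, B clear
7) do Left; now in A — A dirty, B clear
8) do Suck; now in A — A clear, B clear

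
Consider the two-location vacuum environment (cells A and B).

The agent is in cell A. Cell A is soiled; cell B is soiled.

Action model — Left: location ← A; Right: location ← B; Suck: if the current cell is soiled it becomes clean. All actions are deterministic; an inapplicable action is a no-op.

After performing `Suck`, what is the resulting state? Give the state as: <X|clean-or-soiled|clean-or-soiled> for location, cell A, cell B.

<A|clean|soiled>

start: <A|soiled|soiled>
1. Suck → <A|clean|soiled>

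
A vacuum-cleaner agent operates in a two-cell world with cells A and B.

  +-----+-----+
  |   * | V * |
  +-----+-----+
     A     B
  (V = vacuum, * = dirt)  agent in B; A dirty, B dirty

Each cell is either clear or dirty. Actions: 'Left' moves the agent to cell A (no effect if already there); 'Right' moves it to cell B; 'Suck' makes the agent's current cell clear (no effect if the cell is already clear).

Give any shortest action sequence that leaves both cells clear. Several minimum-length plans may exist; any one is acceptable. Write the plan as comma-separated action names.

t=1 Suck ⇒ (B; A:dirty, B:clear)
t=2 Left ⇒ (A; A:dirty, B:clear)
t=3 Suck ⇒ (A; A:clear, B:clear)
min 3: Suck B + move + Suck A

Suck, Left, Suck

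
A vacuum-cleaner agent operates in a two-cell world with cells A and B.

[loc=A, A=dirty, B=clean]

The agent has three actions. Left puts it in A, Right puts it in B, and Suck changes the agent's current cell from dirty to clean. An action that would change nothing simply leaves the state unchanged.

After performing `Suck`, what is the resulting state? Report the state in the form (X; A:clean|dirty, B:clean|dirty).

(A; A:clean, B:clean)

start: (A; A:dirty, B:clean)
step 1/1 (Suck): (A; A:clean, B:clean)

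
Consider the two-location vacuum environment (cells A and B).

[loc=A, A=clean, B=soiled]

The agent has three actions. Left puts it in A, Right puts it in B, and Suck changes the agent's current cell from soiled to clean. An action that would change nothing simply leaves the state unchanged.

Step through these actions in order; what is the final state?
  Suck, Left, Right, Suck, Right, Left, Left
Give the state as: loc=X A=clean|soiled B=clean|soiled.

loc=A A=clean B=clean

t=1 Suck ⇒ loc=A A=clean B=soiled
t=2 Left ⇒ loc=A A=clean B=soiled
t=3 Right ⇒ loc=B A=clean B=soiled
t=4 Suck ⇒ loc=B A=clean B=clean
t=5 Right ⇒ loc=B A=clean B=clean
t=6 Left ⇒ loc=A A=clean B=clean
t=7 Left ⇒ loc=A A=clean B=clean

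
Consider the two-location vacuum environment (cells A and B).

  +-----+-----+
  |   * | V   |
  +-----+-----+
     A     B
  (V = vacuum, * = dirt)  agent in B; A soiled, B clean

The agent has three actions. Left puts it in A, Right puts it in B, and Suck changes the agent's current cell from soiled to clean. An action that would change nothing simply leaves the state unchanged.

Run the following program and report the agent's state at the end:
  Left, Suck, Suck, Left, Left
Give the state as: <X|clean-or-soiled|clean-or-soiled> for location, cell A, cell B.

<A|clean|clean>

[1] after Left: <A|soiled|clean>
[2] after Suck: <A|clean|clean>
[3] after Suck: <A|clean|clean>
[4] after Left: <A|clean|clean>
[5] after Left: <A|clean|clean>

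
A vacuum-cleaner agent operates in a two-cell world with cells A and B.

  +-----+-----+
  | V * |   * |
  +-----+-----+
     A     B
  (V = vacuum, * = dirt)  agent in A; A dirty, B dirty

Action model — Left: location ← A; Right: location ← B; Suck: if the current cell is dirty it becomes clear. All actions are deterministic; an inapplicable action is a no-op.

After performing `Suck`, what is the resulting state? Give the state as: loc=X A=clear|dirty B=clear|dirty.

start: loc=A A=dirty B=dirty
step 1/1 (Suck): loc=A A=clear B=dirty

loc=A A=clear B=dirty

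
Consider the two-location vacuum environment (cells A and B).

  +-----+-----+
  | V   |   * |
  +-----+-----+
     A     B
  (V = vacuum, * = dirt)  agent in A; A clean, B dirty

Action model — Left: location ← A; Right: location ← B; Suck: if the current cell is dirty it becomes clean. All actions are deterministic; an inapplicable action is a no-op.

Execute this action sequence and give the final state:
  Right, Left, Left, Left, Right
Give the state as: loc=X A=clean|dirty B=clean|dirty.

Right (#1): loc=B A=clean B=dirty
Left (#2): loc=A A=clean B=dirty
Left (#3): loc=A A=clean B=dirty
Left (#4): loc=A A=clean B=dirty
Right (#5): loc=B A=clean B=dirty

loc=B A=clean B=dirty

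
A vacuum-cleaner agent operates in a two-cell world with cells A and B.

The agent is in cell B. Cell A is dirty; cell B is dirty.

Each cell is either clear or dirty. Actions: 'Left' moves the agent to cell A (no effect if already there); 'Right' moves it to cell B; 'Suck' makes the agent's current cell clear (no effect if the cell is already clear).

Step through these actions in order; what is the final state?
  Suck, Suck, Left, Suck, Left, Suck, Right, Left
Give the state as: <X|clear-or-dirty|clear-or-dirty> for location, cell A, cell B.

<A|clear|clear>

t=1 Suck ⇒ <B|dirty|clear>
t=2 Suck ⇒ <B|dirty|clear>
t=3 Left ⇒ <A|dirty|clear>
t=4 Suck ⇒ <A|clear|clear>
t=5 Left ⇒ <A|clear|clear>
t=6 Suck ⇒ <A|clear|clear>
t=7 Right ⇒ <B|clear|clear>
t=8 Left ⇒ <A|clear|clear>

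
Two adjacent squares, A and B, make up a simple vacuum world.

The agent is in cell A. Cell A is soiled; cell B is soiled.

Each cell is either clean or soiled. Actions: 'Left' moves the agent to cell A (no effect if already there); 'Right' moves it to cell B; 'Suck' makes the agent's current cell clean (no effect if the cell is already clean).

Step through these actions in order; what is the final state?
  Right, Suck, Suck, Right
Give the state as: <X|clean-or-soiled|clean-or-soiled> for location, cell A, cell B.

<B|soiled|clean>

t=1 Right ⇒ <B|soiled|soiled>
t=2 Suck ⇒ <B|soiled|clean>
t=3 Suck ⇒ <B|soiled|clean>
t=4 Right ⇒ <B|soiled|clean>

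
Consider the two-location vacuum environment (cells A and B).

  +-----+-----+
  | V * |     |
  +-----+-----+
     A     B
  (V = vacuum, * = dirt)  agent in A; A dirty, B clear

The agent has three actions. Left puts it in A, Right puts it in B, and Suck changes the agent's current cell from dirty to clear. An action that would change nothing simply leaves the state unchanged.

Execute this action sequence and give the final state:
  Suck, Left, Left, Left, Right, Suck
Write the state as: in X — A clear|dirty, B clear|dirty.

in B — A clear, B clear

[1] after Suck: in A — A clear, B clear
[2] after Left: in A — A clear, B clear
[3] after Left: in A — A clear, B clear
[4] after Left: in A — A clear, B clear
[5] after Right: in B — A clear, B clear
[6] after Suck: in B — A clear, B clear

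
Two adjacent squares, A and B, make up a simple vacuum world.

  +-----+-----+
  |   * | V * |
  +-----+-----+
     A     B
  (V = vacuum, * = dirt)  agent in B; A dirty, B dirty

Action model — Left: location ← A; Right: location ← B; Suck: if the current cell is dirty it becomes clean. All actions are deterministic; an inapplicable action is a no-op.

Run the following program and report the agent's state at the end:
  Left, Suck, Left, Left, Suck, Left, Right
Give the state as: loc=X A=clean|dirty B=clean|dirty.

t=1 Left ⇒ loc=A A=dirty B=dirty
t=2 Suck ⇒ loc=A A=clean B=dirty
t=3 Left ⇒ loc=A A=clean B=dirty
t=4 Left ⇒ loc=A A=clean B=dirty
t=5 Suck ⇒ loc=A A=clean B=dirty
t=6 Left ⇒ loc=A A=clean B=dirty
t=7 Right ⇒ loc=B A=clean B=dirty

loc=B A=clean B=dirty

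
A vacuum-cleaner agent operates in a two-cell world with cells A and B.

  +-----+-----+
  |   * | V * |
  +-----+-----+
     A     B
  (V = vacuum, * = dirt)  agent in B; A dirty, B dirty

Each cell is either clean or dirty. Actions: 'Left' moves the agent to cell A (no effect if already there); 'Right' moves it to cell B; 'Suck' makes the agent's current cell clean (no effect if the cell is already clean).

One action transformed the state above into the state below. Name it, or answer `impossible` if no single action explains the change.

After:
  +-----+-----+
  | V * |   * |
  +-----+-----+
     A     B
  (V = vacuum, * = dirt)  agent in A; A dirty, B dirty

Left

try  Left: in A — A dirty, B dirty  ← match
try Right: in B — A dirty, B dirty
try  Suck: in B — A dirty, B clean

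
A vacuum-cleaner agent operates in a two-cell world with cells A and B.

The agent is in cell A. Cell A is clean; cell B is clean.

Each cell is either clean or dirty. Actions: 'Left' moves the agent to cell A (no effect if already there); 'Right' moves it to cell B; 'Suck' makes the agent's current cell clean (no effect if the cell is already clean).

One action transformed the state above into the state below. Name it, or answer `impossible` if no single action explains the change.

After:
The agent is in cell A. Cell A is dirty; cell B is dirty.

impossible

try  Left: loc=A A=clean B=clean
try Right: loc=B A=clean B=clean
try  Suck: loc=A A=clean B=clean
no single action produces the after-state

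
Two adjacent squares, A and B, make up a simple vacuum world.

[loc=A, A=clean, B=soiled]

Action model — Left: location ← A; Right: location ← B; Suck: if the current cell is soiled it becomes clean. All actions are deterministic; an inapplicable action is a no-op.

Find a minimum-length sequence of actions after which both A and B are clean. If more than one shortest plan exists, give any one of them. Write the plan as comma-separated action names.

1. Right → in B — A clean, B soiled
2. Suck → in B — A clean, B clean
min 2: go B then Suck

Right, Suck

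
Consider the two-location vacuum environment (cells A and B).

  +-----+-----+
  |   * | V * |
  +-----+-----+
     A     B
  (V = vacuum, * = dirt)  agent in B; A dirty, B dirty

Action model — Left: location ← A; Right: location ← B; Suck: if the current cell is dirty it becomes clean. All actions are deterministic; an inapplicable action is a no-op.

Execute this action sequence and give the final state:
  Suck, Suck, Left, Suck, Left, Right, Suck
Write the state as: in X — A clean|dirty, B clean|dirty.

step 1/7 (Suck): in B — A dirty, B clean
step 2/7 (Suck): in B — A dirty, B clean
step 3/7 (Left): in A — A dirty, B clean
step 4/7 (Suck): in A — A clean, B clean
step 5/7 (Left): in A — A clean, B clean
step 6/7 (Right): in B — A clean, B clean
step 7/7 (Suck): in B — A clean, B clean

in B — A clean, B clean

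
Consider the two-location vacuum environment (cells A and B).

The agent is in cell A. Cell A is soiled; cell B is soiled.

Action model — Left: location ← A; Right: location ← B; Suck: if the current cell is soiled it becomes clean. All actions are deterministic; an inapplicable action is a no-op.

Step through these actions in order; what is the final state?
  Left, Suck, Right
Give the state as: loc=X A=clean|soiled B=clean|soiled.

t=1 Left ⇒ loc=A A=soiled B=soiled
t=2 Suck ⇒ loc=A A=clean B=soiled
t=3 Right ⇒ loc=B A=clean B=soiled

loc=B A=clean B=soiled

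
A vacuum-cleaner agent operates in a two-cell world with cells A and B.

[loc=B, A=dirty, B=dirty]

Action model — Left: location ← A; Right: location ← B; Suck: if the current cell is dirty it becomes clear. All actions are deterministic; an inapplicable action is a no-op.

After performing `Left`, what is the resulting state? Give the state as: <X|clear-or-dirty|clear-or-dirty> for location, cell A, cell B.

start: <B|dirty|dirty>
1. Left → <A|dirty|dirty>

<A|dirty|dirty>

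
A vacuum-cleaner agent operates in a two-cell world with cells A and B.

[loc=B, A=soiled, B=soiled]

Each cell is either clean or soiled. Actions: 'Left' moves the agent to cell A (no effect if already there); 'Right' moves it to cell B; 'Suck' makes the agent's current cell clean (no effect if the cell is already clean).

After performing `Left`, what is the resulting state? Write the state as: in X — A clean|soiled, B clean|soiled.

in A — A soiled, B soiled

start: in B — A soiled, B soiled
step 1/1 (Left): in A — A soiled, B soiled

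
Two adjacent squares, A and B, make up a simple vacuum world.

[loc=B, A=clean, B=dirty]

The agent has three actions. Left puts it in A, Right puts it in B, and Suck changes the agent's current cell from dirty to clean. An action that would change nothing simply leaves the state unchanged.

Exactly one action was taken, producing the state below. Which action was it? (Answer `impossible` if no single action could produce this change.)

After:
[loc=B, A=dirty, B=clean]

try  Left: <A|clean|dirty>
try Right: <B|clean|dirty>
try  Suck: <B|clean|clean>
no single action produces the after-state

impossible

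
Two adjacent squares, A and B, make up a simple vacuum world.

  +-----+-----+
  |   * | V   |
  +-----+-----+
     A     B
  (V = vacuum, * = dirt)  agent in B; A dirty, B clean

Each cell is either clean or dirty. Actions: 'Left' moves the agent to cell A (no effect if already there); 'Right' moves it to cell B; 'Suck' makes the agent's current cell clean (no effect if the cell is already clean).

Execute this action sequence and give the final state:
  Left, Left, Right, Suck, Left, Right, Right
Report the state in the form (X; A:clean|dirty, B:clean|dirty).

step 1/7 (Left): (A; A:dirty, B:clean)
step 2/7 (Left): (A; A:dirty, B:clean)
step 3/7 (Right): (B; A:dirty, B:clean)
step 4/7 (Suck): (B; A:dirty, B:clean)
step 5/7 (Left): (A; A:dirty, B:clean)
step 6/7 (Right): (B; A:dirty, B:clean)
step 7/7 (Right): (B; A:dirty, B:clean)

(B; A:dirty, B:clean)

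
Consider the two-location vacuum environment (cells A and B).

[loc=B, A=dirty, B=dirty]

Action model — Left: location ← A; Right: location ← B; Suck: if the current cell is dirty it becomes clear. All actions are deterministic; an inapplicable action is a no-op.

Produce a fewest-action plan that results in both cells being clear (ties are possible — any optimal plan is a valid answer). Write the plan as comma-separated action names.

Suck, Left, Suck

Suck (#1): loc=B A=dirty B=clear
Left (#2): loc=A A=dirty B=clear
Suck (#3): loc=A A=clear B=clear
min 3: Suck B + move + Suck A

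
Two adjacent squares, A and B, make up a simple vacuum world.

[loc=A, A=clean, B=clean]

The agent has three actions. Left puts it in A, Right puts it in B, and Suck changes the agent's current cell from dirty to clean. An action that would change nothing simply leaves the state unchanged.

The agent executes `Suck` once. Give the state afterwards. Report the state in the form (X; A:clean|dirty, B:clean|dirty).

start: (A; A:clean, B:clean)
t=1 Suck ⇒ (A; A:clean, B:clean)

(A; A:clean, B:clean)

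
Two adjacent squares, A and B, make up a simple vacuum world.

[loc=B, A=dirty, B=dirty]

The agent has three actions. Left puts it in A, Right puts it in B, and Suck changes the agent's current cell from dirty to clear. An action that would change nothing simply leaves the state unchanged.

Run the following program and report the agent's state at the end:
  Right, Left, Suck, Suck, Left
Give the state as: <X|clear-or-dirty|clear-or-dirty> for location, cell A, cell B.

<A|clear|dirty>

1) do Right; now <B|dirty|dirty>
2) do Left; now <A|dirty|dirty>
3) do Suck; now <A|clear|dirty>
4) do Suck; now <A|clear|dirty>
5) do Left; now <A|clear|dirty>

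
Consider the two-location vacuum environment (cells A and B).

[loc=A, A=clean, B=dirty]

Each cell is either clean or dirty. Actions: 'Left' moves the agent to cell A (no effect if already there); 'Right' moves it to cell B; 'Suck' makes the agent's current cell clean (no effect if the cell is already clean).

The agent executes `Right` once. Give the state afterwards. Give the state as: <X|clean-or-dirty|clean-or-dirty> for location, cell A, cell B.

start: <A|clean|dirty>
[1] after Right: <B|clean|dirty>

<B|clean|dirty>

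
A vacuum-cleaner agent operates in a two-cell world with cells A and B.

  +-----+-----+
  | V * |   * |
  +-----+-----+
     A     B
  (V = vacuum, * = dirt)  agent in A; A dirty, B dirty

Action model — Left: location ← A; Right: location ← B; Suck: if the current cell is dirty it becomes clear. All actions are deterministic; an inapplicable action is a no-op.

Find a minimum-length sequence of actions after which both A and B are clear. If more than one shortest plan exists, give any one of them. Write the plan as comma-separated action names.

step 1/3 (Suck): (A; A:clear, B:dirty)
step 2/3 (Right): (B; A:clear, B:dirty)
step 3/3 (Suck): (B; A:clear, B:clear)
min 3: Suck A + move + Suck B

Suck, Right, Suck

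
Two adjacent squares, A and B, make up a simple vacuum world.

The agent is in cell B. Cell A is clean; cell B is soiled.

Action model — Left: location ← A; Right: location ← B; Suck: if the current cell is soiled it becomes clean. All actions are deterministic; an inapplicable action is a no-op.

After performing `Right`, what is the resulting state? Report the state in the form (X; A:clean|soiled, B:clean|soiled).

start: (B; A:clean, B:soiled)
[1] after Right: (B; A:clean, B:soiled)

(B; A:clean, B:soiled)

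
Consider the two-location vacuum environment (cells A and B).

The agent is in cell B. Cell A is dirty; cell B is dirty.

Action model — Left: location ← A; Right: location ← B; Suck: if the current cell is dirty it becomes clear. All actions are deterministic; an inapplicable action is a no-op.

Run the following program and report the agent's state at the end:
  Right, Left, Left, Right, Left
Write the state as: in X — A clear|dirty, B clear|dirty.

in A — A dirty, B dirty

[1] after Right: in B — A dirty, B dirty
[2] after Left: in A — A dirty, B dirty
[3] after Left: in A — A dirty, B dirty
[4] after Right: in B — A dirty, B dirty
[5] after Left: in A — A dirty, B dirty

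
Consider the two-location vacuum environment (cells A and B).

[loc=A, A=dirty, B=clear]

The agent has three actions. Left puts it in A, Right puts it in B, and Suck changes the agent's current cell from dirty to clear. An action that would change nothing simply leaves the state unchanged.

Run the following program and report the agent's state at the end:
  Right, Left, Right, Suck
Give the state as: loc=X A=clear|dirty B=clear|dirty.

loc=B A=dirty B=clear

1) do Right; now loc=B A=dirty B=clear
2) do Left; now loc=A A=dirty B=clear
3) do Right; now loc=B A=dirty B=clear
4) do Suck; now loc=B A=dirty B=clear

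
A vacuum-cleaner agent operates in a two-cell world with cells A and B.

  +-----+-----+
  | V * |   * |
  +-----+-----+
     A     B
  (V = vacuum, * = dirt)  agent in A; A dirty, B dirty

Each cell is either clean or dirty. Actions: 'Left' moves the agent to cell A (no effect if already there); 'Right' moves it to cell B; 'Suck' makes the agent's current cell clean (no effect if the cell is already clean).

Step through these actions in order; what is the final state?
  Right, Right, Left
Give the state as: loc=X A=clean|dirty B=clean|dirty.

loc=A A=dirty B=dirty

step 1/3 (Right): loc=B A=dirty B=dirty
step 2/3 (Right): loc=B A=dirty B=dirty
step 3/3 (Left): loc=A A=dirty B=dirty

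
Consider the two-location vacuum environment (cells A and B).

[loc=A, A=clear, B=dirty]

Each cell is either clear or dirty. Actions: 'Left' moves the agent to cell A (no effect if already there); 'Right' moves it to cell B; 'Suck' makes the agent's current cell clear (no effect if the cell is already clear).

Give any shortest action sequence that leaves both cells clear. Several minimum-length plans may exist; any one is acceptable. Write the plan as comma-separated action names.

Right, Suck

Right (#1): (B; A:clear, B:dirty)
Suck (#2): (B; A:clear, B:clear)
min 2: go B then Suck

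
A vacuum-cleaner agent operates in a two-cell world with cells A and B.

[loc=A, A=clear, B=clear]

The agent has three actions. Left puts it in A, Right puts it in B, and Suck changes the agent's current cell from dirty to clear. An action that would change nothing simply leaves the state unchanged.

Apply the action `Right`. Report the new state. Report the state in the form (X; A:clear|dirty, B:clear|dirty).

start: (A; A:clear, B:clear)
step 1/1 (Right): (B; A:clear, B:clear)

(B; A:clear, B:clear)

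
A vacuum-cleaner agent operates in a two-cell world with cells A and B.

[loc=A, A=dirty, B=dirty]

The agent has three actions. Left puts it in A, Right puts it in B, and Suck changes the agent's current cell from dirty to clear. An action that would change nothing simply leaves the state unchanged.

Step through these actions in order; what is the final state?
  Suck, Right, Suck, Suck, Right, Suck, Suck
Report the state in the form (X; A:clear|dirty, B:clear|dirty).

(B; A:clear, B:clear)

1. Suck → (A; A:clear, B:dirty)
2. Right → (B; A:clear, B:dirty)
3. Suck → (B; A:clear, B:clear)
4. Suck → (B; A:clear, B:clear)
5. Right → (B; A:clear, B:clear)
6. Suck → (B; A:clear, B:clear)
7. Suck → (B; A:clear, B:clear)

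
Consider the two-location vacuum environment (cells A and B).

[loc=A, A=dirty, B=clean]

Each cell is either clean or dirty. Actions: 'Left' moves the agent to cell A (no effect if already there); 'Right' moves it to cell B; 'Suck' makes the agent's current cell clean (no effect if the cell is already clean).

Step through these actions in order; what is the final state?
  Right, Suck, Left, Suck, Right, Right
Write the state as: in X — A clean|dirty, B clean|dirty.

[1] after Right: in B — A dirty, B clean
[2] after Suck: in B — A dirty, B clean
[3] after Left: in A — A dirty, B clean
[4] after Suck: in A — A clean, B clean
[5] after Right: in B — A clean, B clean
[6] after Right: in B — A clean, B clean

in B — A clean, B clean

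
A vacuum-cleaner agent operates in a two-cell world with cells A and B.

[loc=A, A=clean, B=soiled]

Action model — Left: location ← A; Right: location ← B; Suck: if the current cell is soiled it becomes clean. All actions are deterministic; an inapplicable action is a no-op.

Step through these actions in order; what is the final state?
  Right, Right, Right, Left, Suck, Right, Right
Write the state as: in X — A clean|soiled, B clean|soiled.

t=1 Right ⇒ in B — A clean, B soiled
t=2 Right ⇒ in B — A clean, B soiled
t=3 Right ⇒ in B — A clean, B soiled
t=4 Left ⇒ in A — A clean, B soiled
t=5 Suck ⇒ in A — A clean, B soiled
t=6 Right ⇒ in B — A clean, B soiled
t=7 Right ⇒ in B — A clean, B soiled

in B — A clean, B soiled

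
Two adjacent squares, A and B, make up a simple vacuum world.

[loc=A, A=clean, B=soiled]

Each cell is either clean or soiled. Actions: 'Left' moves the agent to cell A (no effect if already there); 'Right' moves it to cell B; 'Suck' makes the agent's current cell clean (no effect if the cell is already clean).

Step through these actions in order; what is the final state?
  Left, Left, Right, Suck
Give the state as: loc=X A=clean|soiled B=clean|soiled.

[1] after Left: loc=A A=clean B=soiled
[2] after Left: loc=A A=clean B=soiled
[3] after Right: loc=B A=clean B=soiled
[4] after Suck: loc=B A=clean B=clean

loc=B A=clean B=clean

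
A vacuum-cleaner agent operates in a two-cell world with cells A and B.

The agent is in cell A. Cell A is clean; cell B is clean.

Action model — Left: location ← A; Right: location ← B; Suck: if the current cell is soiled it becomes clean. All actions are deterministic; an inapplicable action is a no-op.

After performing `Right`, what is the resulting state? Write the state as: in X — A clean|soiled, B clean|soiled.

in B — A clean, B clean

start: in A — A clean, B clean
step 1/1 (Right): in B — A clean, B clean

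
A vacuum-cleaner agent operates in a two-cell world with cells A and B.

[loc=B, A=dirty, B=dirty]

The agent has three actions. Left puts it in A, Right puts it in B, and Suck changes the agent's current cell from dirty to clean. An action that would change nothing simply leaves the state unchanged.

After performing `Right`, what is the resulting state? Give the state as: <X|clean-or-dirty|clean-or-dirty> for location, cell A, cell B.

start: <B|dirty|dirty>
1. Right → <B|dirty|dirty>

<B|dirty|dirty>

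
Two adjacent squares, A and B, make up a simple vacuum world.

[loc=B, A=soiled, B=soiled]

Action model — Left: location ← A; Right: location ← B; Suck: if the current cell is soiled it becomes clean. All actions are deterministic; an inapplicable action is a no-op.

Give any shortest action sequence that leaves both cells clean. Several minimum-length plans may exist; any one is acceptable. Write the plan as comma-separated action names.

Suck, Left, Suck

[1] after Suck: <B|soiled|clean>
[2] after Left: <A|soiled|clean>
[3] after Suck: <A|clean|clean>
min 3: Suck B + move + Suck A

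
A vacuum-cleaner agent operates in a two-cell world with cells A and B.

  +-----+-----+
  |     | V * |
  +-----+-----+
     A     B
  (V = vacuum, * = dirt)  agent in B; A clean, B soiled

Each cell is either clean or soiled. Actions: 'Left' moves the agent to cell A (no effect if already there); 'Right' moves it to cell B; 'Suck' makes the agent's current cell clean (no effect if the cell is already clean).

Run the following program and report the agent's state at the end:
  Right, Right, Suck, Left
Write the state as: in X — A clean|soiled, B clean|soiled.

in A — A clean, B clean

Right (#1): in B — A clean, B soiled
Right (#2): in B — A clean, B soiled
Suck (#3): in B — A clean, B clean
Left (#4): in A — A clean, B clean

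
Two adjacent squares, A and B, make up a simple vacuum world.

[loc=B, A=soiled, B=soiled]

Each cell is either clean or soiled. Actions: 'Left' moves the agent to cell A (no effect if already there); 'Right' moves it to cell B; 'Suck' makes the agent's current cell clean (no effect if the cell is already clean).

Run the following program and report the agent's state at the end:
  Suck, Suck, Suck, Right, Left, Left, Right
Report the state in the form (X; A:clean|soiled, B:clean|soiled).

(B; A:soiled, B:clean)

Suck (#1): (B; A:soiled, B:clean)
Suck (#2): (B; A:soiled, B:clean)
Suck (#3): (B; A:soiled, B:clean)
Right (#4): (B; A:soiled, B:clean)
Left (#5): (A; A:soiled, B:clean)
Left (#6): (A; A:soiled, B:clean)
Right (#7): (B; A:soiled, B:clean)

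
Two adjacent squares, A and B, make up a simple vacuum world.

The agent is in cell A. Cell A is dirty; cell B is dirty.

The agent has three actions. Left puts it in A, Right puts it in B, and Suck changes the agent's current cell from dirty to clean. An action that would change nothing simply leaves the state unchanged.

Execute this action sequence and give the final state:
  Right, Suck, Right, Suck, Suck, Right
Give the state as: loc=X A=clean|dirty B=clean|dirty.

loc=B A=dirty B=clean

1) do Right; now loc=B A=dirty B=dirty
2) do Suck; now loc=B A=dirty B=clean
3) do Right; now loc=B A=dirty B=clean
4) do Suck; now loc=B A=dirty B=clean
5) do Suck; now loc=B A=dirty B=clean
6) do Right; now loc=B A=dirty B=clean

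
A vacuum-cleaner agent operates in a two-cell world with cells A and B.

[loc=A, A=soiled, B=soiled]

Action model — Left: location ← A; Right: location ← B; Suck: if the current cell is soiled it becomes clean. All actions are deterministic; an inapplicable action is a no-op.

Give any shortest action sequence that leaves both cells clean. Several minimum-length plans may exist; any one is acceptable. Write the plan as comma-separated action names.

step 1/3 (Suck): in A — A clean, B soiled
step 2/3 (Right): in B — A clean, B soiled
step 3/3 (Suck): in B — A clean, B clean
min 3: Suck A + move + Suck B

Suck, Right, Suck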